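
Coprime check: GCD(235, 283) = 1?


Euclidean algorithm:
283 = 1 * 235 + 48
235 = 4 * 48 + 43
48 = 1 * 43 + 5
43 = 8 * 5 + 3
5 = 1 * 3 + 2
3 = 1 * 2 + 1
2 = 2 * 1 + 0
GCD(235, 283) = 1

Yes, coprime (GCD = 1)


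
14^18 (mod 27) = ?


14^1 mod 27 = 14
14^2 mod 27 = 7
14^3 mod 27 = 17
14^4 mod 27 = 22
14^5 mod 27 = 11
14^6 mod 27 = 19
14^7 mod 27 = 23
14^8 mod 27 = 25
14^9 mod 27 = 26
14^10 mod 27 = 13
14^11 mod 27 = 20
14^12 mod 27 = 10
14^13 mod 27 = 5
14^14 mod 27 = 16
14^15 mod 27 = 8
14^16 mod 27 = 4
14^17 mod 27 = 2
14^18 mod 27 = 1


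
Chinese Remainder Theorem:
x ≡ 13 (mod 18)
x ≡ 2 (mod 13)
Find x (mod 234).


M = 18*13 = 234
M1 = M/18 = 13, M2 = M/13 = 18
M1^(-1) mod 18 = 7, M2^(-1) mod 13 = 8
x = 13*13*7 + 2*18*8 = 1471
1471 mod 234 = 67
Check: 67 mod 18 = 13 ✓, 67 mod 13 = 2 ✓

x ≡ 67 (mod 234)


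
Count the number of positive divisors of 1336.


1336 = 2^3 × 167^1
d(1336) = (3+1) × (1+1) = 8

8 divisors


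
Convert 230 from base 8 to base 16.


230 (base 8) = 152 (decimal)
152 (decimal) = 98 (base 16)


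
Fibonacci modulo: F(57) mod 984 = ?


F(k) mod 984 for k=1..57:
1, 1, 2, 3, 5, 8, 13, 21, 34, 55, 89, 144, 233, 377, 610, 3, 613, 616, 245, 861, 122, 983, 121, 120, 241, 361, 602, 963, 581, 560, 157, 717, 874, 607, 497, 120, 617, 737, 370, 123, 493, 616, 125, 741, 866, 623, 505, 144, 649, 793, 458, 267, 725, 8, 733, 741, 490
F(57) mod 984 = 490


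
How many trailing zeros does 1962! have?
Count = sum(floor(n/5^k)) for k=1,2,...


floor(1962/5) = 392
floor(1962/25) = 78
floor(1962/125) = 15
floor(1962/625) = 3
Total = 488

488 trailing zeros


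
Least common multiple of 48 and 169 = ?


GCD(48, 169) = 1
LCM = 48*169/1 = 8112/1 = 8112

LCM = 8112


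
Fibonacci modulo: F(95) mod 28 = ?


F(k) mod 28 for k=1..95:
1, 1, 2, 3, 5, 8, 13, 21, 6, 27, 5, 4, 9, 13, 22, 7, 1, 8, 9, 17, 26, 15, 13, 0, 13, 13, 26, 11, 9, 20, 1, 21, 22, 15, 9, 24, 5, 1, 6, 7, 13, 20, 5, 25, 2, 27, 1, 0, 1, 1, 2, 3, 5, 8, 13, 21, 6, 27, 5, 4, 9, 13, 22, 7, 1, 8, 9, 17, 26, 15, 13, 0, 13, 13, 26, 11, 9, 20, 1, 21, 22, 15, 9, 24, 5, 1, 6, 7, 13, 20, 5, 25, 2, 27, 1
F(95) mod 28 = 1


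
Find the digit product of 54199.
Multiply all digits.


5 × 4 × 1 × 9 × 9 = 1620


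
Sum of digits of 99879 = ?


9 + 9 + 8 + 7 + 9 = 42


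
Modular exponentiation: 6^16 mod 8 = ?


6^1 mod 8 = 6
6^2 mod 8 = 4
6^3 mod 8 = 0
6^4 mod 8 = 0
6^5 mod 8 = 0
6^6 mod 8 = 0
6^7 mod 8 = 0
6^8 mod 8 = 0
6^9 mod 8 = 0
6^10 mod 8 = 0
6^11 mod 8 = 0
6^12 mod 8 = 0
6^13 mod 8 = 0
6^14 mod 8 = 0
6^15 mod 8 = 0
6^16 mod 8 = 0


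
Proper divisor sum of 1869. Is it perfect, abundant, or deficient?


Proper divisors: 1, 3, 7, 21, 89, 267, 623
Sum = 1 + 3 + 7 + 21 + 89 + 267 + 623 = 1011
1011 < 1869 → deficient

s(1869) = 1011 (deficient)


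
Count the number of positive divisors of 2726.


2726 = 2^1 × 29^1 × 47^1
d(2726) = (1+1) × (1+1) × (1+1) = 8

8 divisors


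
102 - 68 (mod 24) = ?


102 - 68 = 34
34 mod 24 = 10


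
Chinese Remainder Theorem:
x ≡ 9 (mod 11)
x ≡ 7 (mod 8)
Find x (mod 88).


M = 11*8 = 88
M1 = M/11 = 8, M2 = M/8 = 11
M1^(-1) mod 11 = 7, M2^(-1) mod 8 = 3
x = 9*8*7 + 7*11*3 = 735
735 mod 88 = 31
Check: 31 mod 11 = 9 ✓, 31 mod 8 = 7 ✓

x ≡ 31 (mod 88)


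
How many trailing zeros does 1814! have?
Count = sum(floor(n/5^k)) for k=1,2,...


floor(1814/5) = 362
floor(1814/25) = 72
floor(1814/125) = 14
floor(1814/625) = 2
Total = 450

450 trailing zeros


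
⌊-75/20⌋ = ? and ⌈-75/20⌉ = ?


-75/20 = -3.7500
floor = -4
ceil = -3

floor = -4, ceil = -3


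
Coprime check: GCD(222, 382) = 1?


Euclidean algorithm:
382 = 1 * 222 + 160
222 = 1 * 160 + 62
160 = 2 * 62 + 36
62 = 1 * 36 + 26
36 = 1 * 26 + 10
26 = 2 * 10 + 6
10 = 1 * 6 + 4
6 = 1 * 4 + 2
4 = 2 * 2 + 0
GCD(222, 382) = 2

No, not coprime (GCD = 2)


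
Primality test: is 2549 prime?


Check divisors up to sqrt(2549) = 50.4876
No divisors found.
2549 is prime.

Yes, 2549 is prime


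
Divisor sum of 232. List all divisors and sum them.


Divisors of 232: 1, 2, 4, 8, 29, 58, 116, 232
Sum = 1 + 2 + 4 + 8 + 29 + 58 + 116 + 232 = 450

σ(232) = 450


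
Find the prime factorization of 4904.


4904 / 2 = 2452
2452 / 2 = 1226
1226 / 2 = 613
613 / 613 = 1
4904 = 2^3 × 613


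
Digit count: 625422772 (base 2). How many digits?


625422772 in base 2 = 100101010001110011000110110100
Number of digits = 30

30 digits (base 2)


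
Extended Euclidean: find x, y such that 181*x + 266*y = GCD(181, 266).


Tabular extended Euclidean (each row: r = 181*s + 266*t):
r=181, s=1, t=0
r=266, s=0, t=1
q=0: r=181, s=1, t=0   [181*(1) + 266*(0) = 181]
q=1: r=85, s=-1, t=1   [181*(-1) + 266*(1) = 85]
q=2: r=11, s=3, t=-2   [181*(3) + 266*(-2) = 11]
q=7: r=8, s=-22, t=15   [181*(-22) + 266*(15) = 8]
q=1: r=3, s=25, t=-17   [181*(25) + 266*(-17) = 3]
q=2: r=2, s=-72, t=49   [181*(-72) + 266*(49) = 2]
q=1: r=1, s=97, t=-66   [181*(97) + 266*(-66) = 1]
q=2: r=0, s=-266, t=181   [181*(-266) + 266*(181) = 0]
GCD = 1; from the row with r=1: x=97, y=-66
Check: 181*(97) + 266*(-66) = 17557 - 17556 = 1

GCD = 1, x = 97, y = -66


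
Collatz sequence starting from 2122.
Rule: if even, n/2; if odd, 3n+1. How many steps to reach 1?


2122 → 1061 → 3184 → 1592 → 796 → 398 → 199 → 598 → 299 → 898 → 449 → 1348 → 674 → 337 → 1012 → 506 → 253 → 760 → 380 → 190 → 95 → 286 → 143 → 430 → 215 → 646 → 323 → 970 → 485 → 1456 → 728 → 364 → 182 → 91 → 274 → 137 → 412 → 206 → 103 → 310 → 155 → 466 → 233 → 700 → 350 → 175 → 526 → 263 → 790 → 395 → 1186 → 593 → 1780 → 890 → 445 → 1336 → 668 → 334 → 167 → 502 → 251 → 754 → 377 → 1132 → 566 → 283 → 850 → 425 → 1276 → 638 → 319 → 958 → 479 → 1438 → 719 → 2158 → 1079 → 3238 → 1619 → 4858 → 2429 → 7288 → 3644 → 1822 → 911 → 2734 → 1367 → 4102 → 2051 → 6154 → 3077 → 9232 → 4616 → 2308 → 1154 → 577 → 1732 → 866 → 433 → 1300 → 650 → 325 → 976 → 488 → 244 → 122 → 61 → 184 → 92 → 46 → 23 → 70 → 35 → 106 → 53 → 160 → 80 → 40 → 20 → 10 → 5 → 16 → 8 → 4 → 2 → 1
Total steps = 125

125 steps


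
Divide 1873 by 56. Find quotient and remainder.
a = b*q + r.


1873 = 56 * 33 + 25
Check: 1848 + 25 = 1873

q = 33, r = 25


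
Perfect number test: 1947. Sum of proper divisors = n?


Proper divisors of 1947: 1, 3, 11, 33, 59, 177, 649
Sum = 1 + 3 + 11 + 33 + 59 + 177 + 649 = 933

No, 1947 is not perfect (933 ≠ 1947)


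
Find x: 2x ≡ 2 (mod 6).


GCD(2, 6) = 2 divides 2
Divide: 1x ≡ 1 (mod 3)
x ≡ 1 (mod 3)


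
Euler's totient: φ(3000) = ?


3000 = 2^3 × 3 × 5^3
Prime factors: 2, 3, 5
φ(3000) = 3000 × (1-1/2) × (1-1/3) × (1-1/5)
= 3000 × 1/2 × 2/3 × 4/5 = 800

φ(3000) = 800


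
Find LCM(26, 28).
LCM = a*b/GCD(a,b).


GCD(26, 28) = 2
LCM = 26*28/2 = 728/2 = 364

LCM = 364


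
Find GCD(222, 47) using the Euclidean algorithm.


222 = 4 * 47 + 34
47 = 1 * 34 + 13
34 = 2 * 13 + 8
13 = 1 * 8 + 5
8 = 1 * 5 + 3
5 = 1 * 3 + 2
3 = 1 * 2 + 1
2 = 2 * 1 + 0
GCD = 1


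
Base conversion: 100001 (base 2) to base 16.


100001 (base 2) = 33 (decimal)
33 (decimal) = 21 (base 16)


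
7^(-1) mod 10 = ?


Use the extended Euclidean algorithm on (10, 7); each row r = 10*s + 7*t:
r=10, s=1, t=0
r=7, s=0, t=1
q=1: r=3, s=1, t=-1   [10*(1) + 7*(-1) = 3]
q=2: r=1, s=-2, t=3   [10*(-2) + 7*(3) = 1]
q=3: r=0, s=7, t=-10   [10*(7) + 7*(-10) = 0]
GCD = 1 with t = 3, so 7*(3) ≡ 1 (mod 10)
Inverse = 3 mod 10 = 3
Check: 7 * 3 = 21 ≡ 1 (mod 10)

7^(-1) ≡ 3 (mod 10)


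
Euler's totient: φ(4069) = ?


4069 = 13 × 313
Prime factors: 13, 313
φ(4069) = 4069 × (1-1/13) × (1-1/313)
= 4069 × 12/13 × 312/313 = 3744

φ(4069) = 3744


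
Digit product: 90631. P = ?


9 × 0 × 6 × 3 × 1 = 0


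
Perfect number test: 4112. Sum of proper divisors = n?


Proper divisors of 4112: 1, 2, 4, 8, 16, 257, 514, 1028, 2056
Sum = 1 + 2 + 4 + 8 + 16 + 257 + 514 + 1028 + 2056 = 3886

No, 4112 is not perfect (3886 ≠ 4112)


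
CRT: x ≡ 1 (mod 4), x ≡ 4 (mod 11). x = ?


M = 4*11 = 44
M1 = M/4 = 11, M2 = M/11 = 4
M1^(-1) mod 4 = 3, M2^(-1) mod 11 = 3
x = 1*11*3 + 4*4*3 = 81
81 mod 44 = 37
Check: 37 mod 4 = 1 ✓, 37 mod 11 = 4 ✓

x ≡ 37 (mod 44)


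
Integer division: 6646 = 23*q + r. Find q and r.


6646 = 23 * 288 + 22
Check: 6624 + 22 = 6646

q = 288, r = 22


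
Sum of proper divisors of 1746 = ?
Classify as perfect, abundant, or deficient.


Proper divisors: 1, 2, 3, 6, 9, 18, 97, 194, 291, 582, 873
Sum = 1 + 2 + 3 + 6 + 9 + 18 + 97 + 194 + 291 + 582 + 873 = 2076
2076 > 1746 → abundant

s(1746) = 2076 (abundant)


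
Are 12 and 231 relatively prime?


Euclidean algorithm:
231 = 19 * 12 + 3
12 = 4 * 3 + 0
GCD(12, 231) = 3

No, not coprime (GCD = 3)


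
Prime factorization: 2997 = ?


2997 / 3 = 999
999 / 3 = 333
333 / 3 = 111
111 / 3 = 37
37 / 37 = 1
2997 = 3^4 × 37


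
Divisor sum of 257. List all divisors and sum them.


Divisors of 257: 1, 257
Sum = 1 + 257 = 258

σ(257) = 258


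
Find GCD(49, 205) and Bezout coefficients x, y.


Tabular extended Euclidean (each row: r = 49*s + 205*t):
r=49, s=1, t=0
r=205, s=0, t=1
q=0: r=49, s=1, t=0   [49*(1) + 205*(0) = 49]
q=4: r=9, s=-4, t=1   [49*(-4) + 205*(1) = 9]
q=5: r=4, s=21, t=-5   [49*(21) + 205*(-5) = 4]
q=2: r=1, s=-46, t=11   [49*(-46) + 205*(11) = 1]
q=4: r=0, s=205, t=-49   [49*(205) + 205*(-49) = 0]
GCD = 1; from the row with r=1: x=-46, y=11
Check: 49*(-46) + 205*(11) = -2254 + 2255 = 1

GCD = 1, x = -46, y = 11


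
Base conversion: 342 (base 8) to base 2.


342 (base 8) = 226 (decimal)
226 (decimal) = 11100010 (base 2)


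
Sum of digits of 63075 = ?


6 + 3 + 0 + 7 + 5 = 21


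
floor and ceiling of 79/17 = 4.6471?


79/17 = 4.6471
floor = 4
ceil = 5

floor = 4, ceil = 5


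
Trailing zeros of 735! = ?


floor(735/5) = 147
floor(735/25) = 29
floor(735/125) = 5
floor(735/625) = 1
Total = 182

182 trailing zeros


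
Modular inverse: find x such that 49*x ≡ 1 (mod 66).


Use the extended Euclidean algorithm on (66, 49); each row r = 66*s + 49*t:
r=66, s=1, t=0
r=49, s=0, t=1
q=1: r=17, s=1, t=-1   [66*(1) + 49*(-1) = 17]
q=2: r=15, s=-2, t=3   [66*(-2) + 49*(3) = 15]
q=1: r=2, s=3, t=-4   [66*(3) + 49*(-4) = 2]
q=7: r=1, s=-23, t=31   [66*(-23) + 49*(31) = 1]
q=2: r=0, s=49, t=-66   [66*(49) + 49*(-66) = 0]
GCD = 1 with t = 31, so 49*(31) ≡ 1 (mod 66)
Inverse = 31 mod 66 = 31
Check: 49 * 31 = 1519 ≡ 1 (mod 66)

49^(-1) ≡ 31 (mod 66)


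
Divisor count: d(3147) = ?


3147 = 3^1 × 1049^1
d(3147) = (1+1) × (1+1) = 4

4 divisors


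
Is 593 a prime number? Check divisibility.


Check divisors up to sqrt(593) = 24.3516
No divisors found.
593 is prime.

Yes, 593 is prime


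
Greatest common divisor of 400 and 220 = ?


400 = 1 * 220 + 180
220 = 1 * 180 + 40
180 = 4 * 40 + 20
40 = 2 * 20 + 0
GCD = 20


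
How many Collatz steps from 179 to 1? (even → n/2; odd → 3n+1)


179 → 538 → 269 → 808 → 404 → 202 → 101 → 304 → 152 → 76 → 38 → 19 → 58 → 29 → 88 → 44 → 22 → 11 → 34 → 17 → 52 → 26 → 13 → 40 → 20 → 10 → 5 → 16 → 8 → 4 → 2 → 1
Total steps = 31

31 steps


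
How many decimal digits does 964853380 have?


964853380 has 9 digits in base 10
floor(log10(964853380)) + 1 = floor(8.9845) + 1 = 9

9 digits (base 10)


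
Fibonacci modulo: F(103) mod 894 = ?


F(k) mod 894 for k=1..103:
1, 1, 2, 3, 5, 8, 13, 21, 34, 55, 89, 144, 233, 377, 610, 93, 703, 796, 605, 507, 218, 725, 49, 774, 823, 703, 632, 441, 179, 620, 799, 525, 430, 61, 491, 552, 149, 701, 850, 657, 613, 376, 95, 471, 566, 143, 709, 852, 667, 625, 398, 129, 527, 656, 289, 51, 340, 391, 731, 228, 65, 293, 358, 651, 115, 766, 881, 753, 740, 599, 445, 150, 595, 745, 446, 297, 743, 146, 889, 141, 136, 277, 413, 690, 209, 5, 214, 219, 433, 652, 191, 843, 140, 89, 229, 318, 547, 865, 518, 489, 113, 602, 715
F(103) mod 894 = 715


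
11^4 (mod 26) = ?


11^1 mod 26 = 11
11^2 mod 26 = 17
11^3 mod 26 = 5
11^4 mod 26 = 3


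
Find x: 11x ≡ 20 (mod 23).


GCD(11, 23) = 1, unique solution
a^(-1) mod 23 = 21
x = 21 * 20 mod 23 = 6

x ≡ 6 (mod 23)


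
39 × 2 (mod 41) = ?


39 × 2 = 78
78 mod 41 = 37


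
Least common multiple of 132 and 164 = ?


GCD(132, 164) = 4
LCM = 132*164/4 = 21648/4 = 5412

LCM = 5412


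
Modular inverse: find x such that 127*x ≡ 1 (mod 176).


Use the extended Euclidean algorithm on (176, 127); each row r = 176*s + 127*t:
r=176, s=1, t=0
r=127, s=0, t=1
q=1: r=49, s=1, t=-1   [176*(1) + 127*(-1) = 49]
q=2: r=29, s=-2, t=3   [176*(-2) + 127*(3) = 29]
q=1: r=20, s=3, t=-4   [176*(3) + 127*(-4) = 20]
q=1: r=9, s=-5, t=7   [176*(-5) + 127*(7) = 9]
q=2: r=2, s=13, t=-18   [176*(13) + 127*(-18) = 2]
q=4: r=1, s=-57, t=79   [176*(-57) + 127*(79) = 1]
q=2: r=0, s=127, t=-176   [176*(127) + 127*(-176) = 0]
GCD = 1 with t = 79, so 127*(79) ≡ 1 (mod 176)
Inverse = 79 mod 176 = 79
Check: 127 * 79 = 10033 ≡ 1 (mod 176)

127^(-1) ≡ 79 (mod 176)


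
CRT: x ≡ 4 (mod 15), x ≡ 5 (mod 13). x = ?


M = 15*13 = 195
M1 = M/15 = 13, M2 = M/13 = 15
M1^(-1) mod 15 = 7, M2^(-1) mod 13 = 7
x = 4*13*7 + 5*15*7 = 889
889 mod 195 = 109
Check: 109 mod 15 = 4 ✓, 109 mod 13 = 5 ✓

x ≡ 109 (mod 195)


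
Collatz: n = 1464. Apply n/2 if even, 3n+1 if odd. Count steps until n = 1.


1464 → 732 → 366 → 183 → 550 → 275 → 826 → 413 → 1240 → 620 → 310 → 155 → 466 → 233 → 700 → 350 → 175 → 526 → 263 → 790 → 395 → 1186 → 593 → 1780 → 890 → 445 → 1336 → 668 → 334 → 167 → 502 → 251 → 754 → 377 → 1132 → 566 → 283 → 850 → 425 → 1276 → 638 → 319 → 958 → 479 → 1438 → 719 → 2158 → 1079 → 3238 → 1619 → 4858 → 2429 → 7288 → 3644 → 1822 → 911 → 2734 → 1367 → 4102 → 2051 → 6154 → 3077 → 9232 → 4616 → 2308 → 1154 → 577 → 1732 → 866 → 433 → 1300 → 650 → 325 → 976 → 488 → 244 → 122 → 61 → 184 → 92 → 46 → 23 → 70 → 35 → 106 → 53 → 160 → 80 → 40 → 20 → 10 → 5 → 16 → 8 → 4 → 2 → 1
Total steps = 96

96 steps


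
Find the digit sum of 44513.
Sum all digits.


4 + 4 + 5 + 1 + 3 = 17


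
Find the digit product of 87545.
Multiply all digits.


8 × 7 × 5 × 4 × 5 = 5600


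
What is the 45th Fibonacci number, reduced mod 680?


F(k) mod 680 for k=1..45:
1, 1, 2, 3, 5, 8, 13, 21, 34, 55, 89, 144, 233, 377, 610, 307, 237, 544, 101, 645, 66, 31, 97, 128, 225, 353, 578, 251, 149, 400, 549, 269, 138, 407, 545, 272, 137, 409, 546, 275, 141, 416, 557, 293, 170
F(45) mod 680 = 170


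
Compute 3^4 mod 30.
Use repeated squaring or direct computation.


3^1 mod 30 = 3
3^2 mod 30 = 9
3^3 mod 30 = 27
3^4 mod 30 = 21


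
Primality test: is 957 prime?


957 / 3 = 319 (exact division)
957 is NOT prime.

No, 957 is not prime


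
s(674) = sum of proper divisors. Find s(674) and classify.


Proper divisors: 1, 2, 337
Sum = 1 + 2 + 337 = 340
340 < 674 → deficient

s(674) = 340 (deficient)


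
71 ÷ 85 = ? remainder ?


71 = 85 * 0 + 71
Check: 0 + 71 = 71

q = 0, r = 71


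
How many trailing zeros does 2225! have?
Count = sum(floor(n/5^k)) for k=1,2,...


floor(2225/5) = 445
floor(2225/25) = 89
floor(2225/125) = 17
floor(2225/625) = 3
Total = 554

554 trailing zeros


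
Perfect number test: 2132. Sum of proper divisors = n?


Proper divisors of 2132: 1, 2, 4, 13, 26, 41, 52, 82, 164, 533, 1066
Sum = 1 + 2 + 4 + 13 + 26 + 41 + 52 + 82 + 164 + 533 + 1066 = 1984

No, 2132 is not perfect (1984 ≠ 2132)


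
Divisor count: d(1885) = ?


1885 = 5^1 × 13^1 × 29^1
d(1885) = (1+1) × (1+1) × (1+1) = 8

8 divisors


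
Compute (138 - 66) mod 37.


138 - 66 = 72
72 mod 37 = 35


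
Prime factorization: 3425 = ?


3425 / 5 = 685
685 / 5 = 137
137 / 137 = 1
3425 = 5^2 × 137


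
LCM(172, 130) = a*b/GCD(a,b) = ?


GCD(172, 130) = 2
LCM = 172*130/2 = 22360/2 = 11180

LCM = 11180


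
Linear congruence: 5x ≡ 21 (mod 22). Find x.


GCD(5, 22) = 1, unique solution
a^(-1) mod 22 = 9
x = 9 * 21 mod 22 = 13

x ≡ 13 (mod 22)


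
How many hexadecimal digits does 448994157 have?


448994157 in base 16 = 1AC31B6D
Number of digits = 8

8 digits (base 16)


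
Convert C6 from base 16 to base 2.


C6 (base 16) = 198 (decimal)
198 (decimal) = 11000110 (base 2)


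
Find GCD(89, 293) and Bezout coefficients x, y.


Tabular extended Euclidean (each row: r = 89*s + 293*t):
r=89, s=1, t=0
r=293, s=0, t=1
q=0: r=89, s=1, t=0   [89*(1) + 293*(0) = 89]
q=3: r=26, s=-3, t=1   [89*(-3) + 293*(1) = 26]
q=3: r=11, s=10, t=-3   [89*(10) + 293*(-3) = 11]
q=2: r=4, s=-23, t=7   [89*(-23) + 293*(7) = 4]
q=2: r=3, s=56, t=-17   [89*(56) + 293*(-17) = 3]
q=1: r=1, s=-79, t=24   [89*(-79) + 293*(24) = 1]
q=3: r=0, s=293, t=-89   [89*(293) + 293*(-89) = 0]
GCD = 1; from the row with r=1: x=-79, y=24
Check: 89*(-79) + 293*(24) = -7031 + 7032 = 1

GCD = 1, x = -79, y = 24


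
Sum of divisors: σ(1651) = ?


Divisors of 1651: 1, 13, 127, 1651
Sum = 1 + 13 + 127 + 1651 = 1792

σ(1651) = 1792


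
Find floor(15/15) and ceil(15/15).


15/15 = 1.0000
floor = 1
ceil = 1

floor = 1, ceil = 1


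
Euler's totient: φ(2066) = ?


2066 = 2 × 1033
Prime factors: 2, 1033
φ(2066) = 2066 × (1-1/2) × (1-1/1033)
= 2066 × 1/2 × 1032/1033 = 1032

φ(2066) = 1032


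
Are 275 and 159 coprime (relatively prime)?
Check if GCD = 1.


Euclidean algorithm:
275 = 1 * 159 + 116
159 = 1 * 116 + 43
116 = 2 * 43 + 30
43 = 1 * 30 + 13
30 = 2 * 13 + 4
13 = 3 * 4 + 1
4 = 4 * 1 + 0
GCD(275, 159) = 1

Yes, coprime (GCD = 1)


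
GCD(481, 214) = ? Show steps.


481 = 2 * 214 + 53
214 = 4 * 53 + 2
53 = 26 * 2 + 1
2 = 2 * 1 + 0
GCD = 1


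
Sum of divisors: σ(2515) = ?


Divisors of 2515: 1, 5, 503, 2515
Sum = 1 + 5 + 503 + 2515 = 3024

σ(2515) = 3024


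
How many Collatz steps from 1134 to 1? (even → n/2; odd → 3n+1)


1134 → 567 → 1702 → 851 → 2554 → 1277 → 3832 → 1916 → 958 → 479 → 1438 → 719 → 2158 → 1079 → 3238 → 1619 → 4858 → 2429 → 7288 → 3644 → 1822 → 911 → 2734 → 1367 → 4102 → 2051 → 6154 → 3077 → 9232 → 4616 → 2308 → 1154 → 577 → 1732 → 866 → 433 → 1300 → 650 → 325 → 976 → 488 → 244 → 122 → 61 → 184 → 92 → 46 → 23 → 70 → 35 → 106 → 53 → 160 → 80 → 40 → 20 → 10 → 5 → 16 → 8 → 4 → 2 → 1
Total steps = 62

62 steps


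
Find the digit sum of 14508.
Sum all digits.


1 + 4 + 5 + 0 + 8 = 18


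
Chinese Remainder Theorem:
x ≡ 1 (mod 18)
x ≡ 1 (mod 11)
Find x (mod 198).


M = 18*11 = 198
M1 = M/18 = 11, M2 = M/11 = 18
M1^(-1) mod 18 = 5, M2^(-1) mod 11 = 8
x = 1*11*5 + 1*18*8 = 199
199 mod 198 = 1
Check: 1 mod 18 = 1 ✓, 1 mod 11 = 1 ✓

x ≡ 1 (mod 198)


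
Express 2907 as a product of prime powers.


2907 / 3 = 969
969 / 3 = 323
323 / 17 = 19
19 / 19 = 1
2907 = 3^2 × 17 × 19


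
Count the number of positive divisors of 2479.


2479 = 37^1 × 67^1
d(2479) = (1+1) × (1+1) = 4

4 divisors


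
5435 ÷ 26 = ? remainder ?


5435 = 26 * 209 + 1
Check: 5434 + 1 = 5435

q = 209, r = 1


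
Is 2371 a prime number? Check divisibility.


Check divisors up to sqrt(2371) = 48.6929
No divisors found.
2371 is prime.

Yes, 2371 is prime


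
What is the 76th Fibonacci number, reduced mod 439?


F(k) mod 439 for k=1..76:
1, 1, 2, 3, 5, 8, 13, 21, 34, 55, 89, 144, 233, 377, 171, 109, 280, 389, 230, 180, 410, 151, 122, 273, 395, 229, 185, 414, 160, 135, 295, 430, 286, 277, 124, 401, 86, 48, 134, 182, 316, 59, 375, 434, 370, 365, 296, 222, 79, 301, 380, 242, 183, 425, 169, 155, 324, 40, 364, 404, 329, 294, 184, 39, 223, 262, 46, 308, 354, 223, 138, 361, 60, 421, 42, 24
F(76) mod 439 = 24


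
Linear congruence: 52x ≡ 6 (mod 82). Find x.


GCD(52, 82) = 2 divides 6
Divide: 26x ≡ 3 (mod 41)
x ≡ 8 (mod 41)


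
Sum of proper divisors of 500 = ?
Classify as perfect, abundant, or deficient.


Proper divisors: 1, 2, 4, 5, 10, 20, 25, 50, 100, 125, 250
Sum = 1 + 2 + 4 + 5 + 10 + 20 + 25 + 50 + 100 + 125 + 250 = 592
592 > 500 → abundant

s(500) = 592 (abundant)


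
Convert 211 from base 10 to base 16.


211 (base 10) = 211 (decimal)
211 (decimal) = D3 (base 16)


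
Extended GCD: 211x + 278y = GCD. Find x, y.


Tabular extended Euclidean (each row: r = 211*s + 278*t):
r=211, s=1, t=0
r=278, s=0, t=1
q=0: r=211, s=1, t=0   [211*(1) + 278*(0) = 211]
q=1: r=67, s=-1, t=1   [211*(-1) + 278*(1) = 67]
q=3: r=10, s=4, t=-3   [211*(4) + 278*(-3) = 10]
q=6: r=7, s=-25, t=19   [211*(-25) + 278*(19) = 7]
q=1: r=3, s=29, t=-22   [211*(29) + 278*(-22) = 3]
q=2: r=1, s=-83, t=63   [211*(-83) + 278*(63) = 1]
q=3: r=0, s=278, t=-211   [211*(278) + 278*(-211) = 0]
GCD = 1; from the row with r=1: x=-83, y=63
Check: 211*(-83) + 278*(63) = -17513 + 17514 = 1

GCD = 1, x = -83, y = 63


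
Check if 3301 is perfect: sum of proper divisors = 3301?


Proper divisors of 3301: 1
Sum = 1 = 1

No, 3301 is not perfect (1 ≠ 3301)


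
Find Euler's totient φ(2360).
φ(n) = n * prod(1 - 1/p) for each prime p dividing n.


2360 = 2^3 × 5 × 59
Prime factors: 2, 5, 59
φ(2360) = 2360 × (1-1/2) × (1-1/5) × (1-1/59)
= 2360 × 1/2 × 4/5 × 58/59 = 928

φ(2360) = 928


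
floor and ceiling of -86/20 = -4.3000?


-86/20 = -4.3000
floor = -5
ceil = -4

floor = -5, ceil = -4


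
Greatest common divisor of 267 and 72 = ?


267 = 3 * 72 + 51
72 = 1 * 51 + 21
51 = 2 * 21 + 9
21 = 2 * 9 + 3
9 = 3 * 3 + 0
GCD = 3


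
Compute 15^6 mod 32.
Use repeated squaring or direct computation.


15^1 mod 32 = 15
15^2 mod 32 = 1
15^3 mod 32 = 15
15^4 mod 32 = 1
15^5 mod 32 = 15
15^6 mod 32 = 1


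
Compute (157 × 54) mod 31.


157 × 54 = 8478
8478 mod 31 = 15


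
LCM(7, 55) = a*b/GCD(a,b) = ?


GCD(7, 55) = 1
LCM = 7*55/1 = 385/1 = 385

LCM = 385


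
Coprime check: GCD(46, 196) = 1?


Euclidean algorithm:
196 = 4 * 46 + 12
46 = 3 * 12 + 10
12 = 1 * 10 + 2
10 = 5 * 2 + 0
GCD(46, 196) = 2

No, not coprime (GCD = 2)


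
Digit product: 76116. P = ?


7 × 6 × 1 × 1 × 6 = 252


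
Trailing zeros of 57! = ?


floor(57/5) = 11
floor(57/25) = 2
Total = 13

13 trailing zeros


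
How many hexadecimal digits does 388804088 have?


388804088 in base 16 = 172CADF8
Number of digits = 8

8 digits (base 16)


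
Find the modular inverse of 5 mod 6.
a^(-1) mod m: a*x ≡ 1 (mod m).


Use the extended Euclidean algorithm on (6, 5); each row r = 6*s + 5*t:
r=6, s=1, t=0
r=5, s=0, t=1
q=1: r=1, s=1, t=-1   [6*(1) + 5*(-1) = 1]
q=5: r=0, s=-5, t=6   [6*(-5) + 5*(6) = 0]
GCD = 1 with t = -1, so 5*(-1) ≡ 1 (mod 6)
Inverse = -1 mod 6 = 5
Check: 5 * 5 = 25 ≡ 1 (mod 6)

5^(-1) ≡ 5 (mod 6)


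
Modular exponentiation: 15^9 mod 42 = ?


15^1 mod 42 = 15
15^2 mod 42 = 15
15^3 mod 42 = 15
15^4 mod 42 = 15
15^5 mod 42 = 15
15^6 mod 42 = 15
15^7 mod 42 = 15
15^8 mod 42 = 15
15^9 mod 42 = 15


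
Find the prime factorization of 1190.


1190 / 2 = 595
595 / 5 = 119
119 / 7 = 17
17 / 17 = 1
1190 = 2 × 5 × 7 × 17


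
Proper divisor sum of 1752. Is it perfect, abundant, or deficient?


Proper divisors: 1, 2, 3, 4, 6, 8, 12, 24, 73, 146, 219, 292, 438, 584, 876
Sum = 1 + 2 + 3 + 4 + 6 + 8 + 12 + 24 + 73 + 146 + 219 + 292 + 438 + 584 + 876 = 2688
2688 > 1752 → abundant

s(1752) = 2688 (abundant)


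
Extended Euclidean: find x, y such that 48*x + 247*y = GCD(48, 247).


Tabular extended Euclidean (each row: r = 48*s + 247*t):
r=48, s=1, t=0
r=247, s=0, t=1
q=0: r=48, s=1, t=0   [48*(1) + 247*(0) = 48]
q=5: r=7, s=-5, t=1   [48*(-5) + 247*(1) = 7]
q=6: r=6, s=31, t=-6   [48*(31) + 247*(-6) = 6]
q=1: r=1, s=-36, t=7   [48*(-36) + 247*(7) = 1]
q=6: r=0, s=247, t=-48   [48*(247) + 247*(-48) = 0]
GCD = 1; from the row with r=1: x=-36, y=7
Check: 48*(-36) + 247*(7) = -1728 + 1729 = 1

GCD = 1, x = -36, y = 7


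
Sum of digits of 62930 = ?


6 + 2 + 9 + 3 + 0 = 20


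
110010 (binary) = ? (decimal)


110010 (base 2) = 50 (decimal)
50 (decimal) = 50 (base 10)


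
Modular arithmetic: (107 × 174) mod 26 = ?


107 × 174 = 18618
18618 mod 26 = 2


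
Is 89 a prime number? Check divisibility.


Check divisors up to sqrt(89) = 9.4340
No divisors found.
89 is prime.

Yes, 89 is prime


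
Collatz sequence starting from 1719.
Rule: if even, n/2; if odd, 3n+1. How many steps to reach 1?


1719 → 5158 → 2579 → 7738 → 3869 → 11608 → 5804 → 2902 → 1451 → 4354 → 2177 → 6532 → 3266 → 1633 → 4900 → 2450 → 1225 → 3676 → 1838 → 919 → 2758 → 1379 → 4138 → 2069 → 6208 → 3104 → 1552 → 776 → 388 → 194 → 97 → 292 → 146 → 73 → 220 → 110 → 55 → 166 → 83 → 250 → 125 → 376 → 188 → 94 → 47 → 142 → 71 → 214 → 107 → 322 → 161 → 484 → 242 → 121 → 364 → 182 → 91 → 274 → 137 → 412 → 206 → 103 → 310 → 155 → 466 → 233 → 700 → 350 → 175 → 526 → 263 → 790 → 395 → 1186 → 593 → 1780 → 890 → 445 → 1336 → 668 → 334 → 167 → 502 → 251 → 754 → 377 → 1132 → 566 → 283 → 850 → 425 → 1276 → 638 → 319 → 958 → 479 → 1438 → 719 → 2158 → 1079 → 3238 → 1619 → 4858 → 2429 → 7288 → 3644 → 1822 → 911 → 2734 → 1367 → 4102 → 2051 → 6154 → 3077 → 9232 → 4616 → 2308 → 1154 → 577 → 1732 → 866 → 433 → 1300 → 650 → 325 → 976 → 488 → 244 → 122 → 61 → 184 → 92 → 46 → 23 → 70 → 35 → 106 → 53 → 160 → 80 → 40 → 20 → 10 → 5 → 16 → 8 → 4 → 2 → 1
Total steps = 148

148 steps


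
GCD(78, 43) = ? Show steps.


78 = 1 * 43 + 35
43 = 1 * 35 + 8
35 = 4 * 8 + 3
8 = 2 * 3 + 2
3 = 1 * 2 + 1
2 = 2 * 1 + 0
GCD = 1


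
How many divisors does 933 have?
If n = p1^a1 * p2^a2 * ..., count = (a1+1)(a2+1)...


933 = 3^1 × 311^1
d(933) = (1+1) × (1+1) = 4

4 divisors


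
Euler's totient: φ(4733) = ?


4733 = 4733
Prime factors: 4733
φ(4733) = 4733 × (1-1/4733)
= 4733 × 4732/4733 = 4732

φ(4733) = 4732


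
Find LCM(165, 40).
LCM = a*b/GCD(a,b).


GCD(165, 40) = 5
LCM = 165*40/5 = 6600/5 = 1320

LCM = 1320


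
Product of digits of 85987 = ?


8 × 5 × 9 × 8 × 7 = 20160


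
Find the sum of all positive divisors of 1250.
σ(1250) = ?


Divisors of 1250: 1, 2, 5, 10, 25, 50, 125, 250, 625, 1250
Sum = 1 + 2 + 5 + 10 + 25 + 50 + 125 + 250 + 625 + 1250 = 2343

σ(1250) = 2343


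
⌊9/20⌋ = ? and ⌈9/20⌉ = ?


9/20 = 0.4500
floor = 0
ceil = 1

floor = 0, ceil = 1


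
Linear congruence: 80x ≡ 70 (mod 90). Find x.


GCD(80, 90) = 10 divides 70
Divide: 8x ≡ 7 (mod 9)
x ≡ 2 (mod 9)


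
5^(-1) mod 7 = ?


Use the extended Euclidean algorithm on (7, 5); each row r = 7*s + 5*t:
r=7, s=1, t=0
r=5, s=0, t=1
q=1: r=2, s=1, t=-1   [7*(1) + 5*(-1) = 2]
q=2: r=1, s=-2, t=3   [7*(-2) + 5*(3) = 1]
q=2: r=0, s=5, t=-7   [7*(5) + 5*(-7) = 0]
GCD = 1 with t = 3, so 5*(3) ≡ 1 (mod 7)
Inverse = 3 mod 7 = 3
Check: 5 * 3 = 15 ≡ 1 (mod 7)

5^(-1) ≡ 3 (mod 7)


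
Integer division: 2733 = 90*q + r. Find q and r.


2733 = 90 * 30 + 33
Check: 2700 + 33 = 2733

q = 30, r = 33


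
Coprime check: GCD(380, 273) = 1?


Euclidean algorithm:
380 = 1 * 273 + 107
273 = 2 * 107 + 59
107 = 1 * 59 + 48
59 = 1 * 48 + 11
48 = 4 * 11 + 4
11 = 2 * 4 + 3
4 = 1 * 3 + 1
3 = 3 * 1 + 0
GCD(380, 273) = 1

Yes, coprime (GCD = 1)


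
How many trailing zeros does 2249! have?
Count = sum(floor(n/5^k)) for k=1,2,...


floor(2249/5) = 449
floor(2249/25) = 89
floor(2249/125) = 17
floor(2249/625) = 3
Total = 558

558 trailing zeros


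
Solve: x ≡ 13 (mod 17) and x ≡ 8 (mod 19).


M = 17*19 = 323
M1 = M/17 = 19, M2 = M/19 = 17
M1^(-1) mod 17 = 9, M2^(-1) mod 19 = 9
x = 13*19*9 + 8*17*9 = 3447
3447 mod 323 = 217
Check: 217 mod 17 = 13 ✓, 217 mod 19 = 8 ✓

x ≡ 217 (mod 323)


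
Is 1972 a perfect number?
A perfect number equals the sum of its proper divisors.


Proper divisors of 1972: 1, 2, 4, 17, 29, 34, 58, 68, 116, 493, 986
Sum = 1 + 2 + 4 + 17 + 29 + 34 + 58 + 68 + 116 + 493 + 986 = 1808

No, 1972 is not perfect (1808 ≠ 1972)


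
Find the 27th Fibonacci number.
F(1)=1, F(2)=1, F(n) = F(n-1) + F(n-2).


Sequence: 1, 1, 2, 3, 5, 8, 13, 21, 34, 55, 89, 144, 233, 377, 610, 987, 1597, 2584, 4181, 6765, 10946, 17711, 28657, 46368, 75025, 121393, 196418
F(27) = 196418


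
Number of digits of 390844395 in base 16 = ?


390844395 in base 16 = 174BCFEB
Number of digits = 8

8 digits (base 16)


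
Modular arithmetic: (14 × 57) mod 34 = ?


14 × 57 = 798
798 mod 34 = 16


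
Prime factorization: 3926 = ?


3926 / 2 = 1963
1963 / 13 = 151
151 / 151 = 1
3926 = 2 × 13 × 151


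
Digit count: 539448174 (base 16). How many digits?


539448174 in base 16 = 2027536E
Number of digits = 8

8 digits (base 16)


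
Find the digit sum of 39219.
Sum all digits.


3 + 9 + 2 + 1 + 9 = 24


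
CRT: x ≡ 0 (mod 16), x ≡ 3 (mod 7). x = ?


M = 16*7 = 112
M1 = M/16 = 7, M2 = M/7 = 16
M1^(-1) mod 16 = 7, M2^(-1) mod 7 = 4
x = 0*7*7 + 3*16*4 = 192
192 mod 112 = 80
Check: 80 mod 16 = 0 ✓, 80 mod 7 = 3 ✓

x ≡ 80 (mod 112)


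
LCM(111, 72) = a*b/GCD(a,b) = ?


GCD(111, 72) = 3
LCM = 111*72/3 = 7992/3 = 2664

LCM = 2664


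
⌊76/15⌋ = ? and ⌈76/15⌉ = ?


76/15 = 5.0667
floor = 5
ceil = 6

floor = 5, ceil = 6


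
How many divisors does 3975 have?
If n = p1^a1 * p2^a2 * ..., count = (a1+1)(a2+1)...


3975 = 3^1 × 5^2 × 53^1
d(3975) = (1+1) × (2+1) × (1+1) = 12

12 divisors


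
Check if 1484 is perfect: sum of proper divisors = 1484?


Proper divisors of 1484: 1, 2, 4, 7, 14, 28, 53, 106, 212, 371, 742
Sum = 1 + 2 + 4 + 7 + 14 + 28 + 53 + 106 + 212 + 371 + 742 = 1540

No, 1484 is not perfect (1540 ≠ 1484)


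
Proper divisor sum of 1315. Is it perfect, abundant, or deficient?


Proper divisors: 1, 5, 263
Sum = 1 + 5 + 263 = 269
269 < 1315 → deficient

s(1315) = 269 (deficient)


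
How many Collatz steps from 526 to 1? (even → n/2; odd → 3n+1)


526 → 263 → 790 → 395 → 1186 → 593 → 1780 → 890 → 445 → 1336 → 668 → 334 → 167 → 502 → 251 → 754 → 377 → 1132 → 566 → 283 → 850 → 425 → 1276 → 638 → 319 → 958 → 479 → 1438 → 719 → 2158 → 1079 → 3238 → 1619 → 4858 → 2429 → 7288 → 3644 → 1822 → 911 → 2734 → 1367 → 4102 → 2051 → 6154 → 3077 → 9232 → 4616 → 2308 → 1154 → 577 → 1732 → 866 → 433 → 1300 → 650 → 325 → 976 → 488 → 244 → 122 → 61 → 184 → 92 → 46 → 23 → 70 → 35 → 106 → 53 → 160 → 80 → 40 → 20 → 10 → 5 → 16 → 8 → 4 → 2 → 1
Total steps = 79

79 steps


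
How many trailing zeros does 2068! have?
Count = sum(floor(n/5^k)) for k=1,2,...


floor(2068/5) = 413
floor(2068/25) = 82
floor(2068/125) = 16
floor(2068/625) = 3
Total = 514

514 trailing zeros


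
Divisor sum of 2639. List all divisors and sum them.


Divisors of 2639: 1, 7, 13, 29, 91, 203, 377, 2639
Sum = 1 + 7 + 13 + 29 + 91 + 203 + 377 + 2639 = 3360

σ(2639) = 3360


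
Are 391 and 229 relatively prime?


Euclidean algorithm:
391 = 1 * 229 + 162
229 = 1 * 162 + 67
162 = 2 * 67 + 28
67 = 2 * 28 + 11
28 = 2 * 11 + 6
11 = 1 * 6 + 5
6 = 1 * 5 + 1
5 = 5 * 1 + 0
GCD(391, 229) = 1

Yes, coprime (GCD = 1)


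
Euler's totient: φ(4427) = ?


4427 = 19 × 233
Prime factors: 19, 233
φ(4427) = 4427 × (1-1/19) × (1-1/233)
= 4427 × 18/19 × 232/233 = 4176

φ(4427) = 4176


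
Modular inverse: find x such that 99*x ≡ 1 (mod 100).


Use the extended Euclidean algorithm on (100, 99); each row r = 100*s + 99*t:
r=100, s=1, t=0
r=99, s=0, t=1
q=1: r=1, s=1, t=-1   [100*(1) + 99*(-1) = 1]
q=99: r=0, s=-99, t=100   [100*(-99) + 99*(100) = 0]
GCD = 1 with t = -1, so 99*(-1) ≡ 1 (mod 100)
Inverse = -1 mod 100 = 99
Check: 99 * 99 = 9801 ≡ 1 (mod 100)

99^(-1) ≡ 99 (mod 100)


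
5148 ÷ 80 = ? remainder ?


5148 = 80 * 64 + 28
Check: 5120 + 28 = 5148

q = 64, r = 28


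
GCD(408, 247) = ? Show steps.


408 = 1 * 247 + 161
247 = 1 * 161 + 86
161 = 1 * 86 + 75
86 = 1 * 75 + 11
75 = 6 * 11 + 9
11 = 1 * 9 + 2
9 = 4 * 2 + 1
2 = 2 * 1 + 0
GCD = 1


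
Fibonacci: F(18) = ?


Sequence: 1, 1, 2, 3, 5, 8, 13, 21, 34, 55, 89, 144, 233, 377, 610, 987, 1597, 2584
F(18) = 2584


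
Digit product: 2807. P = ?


2 × 8 × 0 × 7 = 0


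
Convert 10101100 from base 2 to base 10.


10101100 (base 2) = 172 (decimal)
172 (decimal) = 172 (base 10)


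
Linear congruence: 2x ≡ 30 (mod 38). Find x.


GCD(2, 38) = 2 divides 30
Divide: 1x ≡ 15 (mod 19)
x ≡ 15 (mod 19)


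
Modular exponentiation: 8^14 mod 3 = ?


8^1 mod 3 = 2
8^2 mod 3 = 1
8^3 mod 3 = 2
8^4 mod 3 = 1
8^5 mod 3 = 2
8^6 mod 3 = 1
8^7 mod 3 = 2
8^8 mod 3 = 1
8^9 mod 3 = 2
8^10 mod 3 = 1
8^11 mod 3 = 2
8^12 mod 3 = 1
8^13 mod 3 = 2
8^14 mod 3 = 1


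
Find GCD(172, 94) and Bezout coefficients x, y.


Tabular extended Euclidean (each row: r = 172*s + 94*t):
r=172, s=1, t=0
r=94, s=0, t=1
q=1: r=78, s=1, t=-1   [172*(1) + 94*(-1) = 78]
q=1: r=16, s=-1, t=2   [172*(-1) + 94*(2) = 16]
q=4: r=14, s=5, t=-9   [172*(5) + 94*(-9) = 14]
q=1: r=2, s=-6, t=11   [172*(-6) + 94*(11) = 2]
q=7: r=0, s=47, t=-86   [172*(47) + 94*(-86) = 0]
GCD = 2; from the row with r=2: x=-6, y=11
Check: 172*(-6) + 94*(11) = -1032 + 1034 = 2

GCD = 2, x = -6, y = 11


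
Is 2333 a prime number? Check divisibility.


Check divisors up to sqrt(2333) = 48.3011
No divisors found.
2333 is prime.

Yes, 2333 is prime


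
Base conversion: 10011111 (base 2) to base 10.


10011111 (base 2) = 159 (decimal)
159 (decimal) = 159 (base 10)


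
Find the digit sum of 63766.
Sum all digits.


6 + 3 + 7 + 6 + 6 = 28


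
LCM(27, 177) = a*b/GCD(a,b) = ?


GCD(27, 177) = 3
LCM = 27*177/3 = 4779/3 = 1593

LCM = 1593


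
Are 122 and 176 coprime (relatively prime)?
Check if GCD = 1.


Euclidean algorithm:
176 = 1 * 122 + 54
122 = 2 * 54 + 14
54 = 3 * 14 + 12
14 = 1 * 12 + 2
12 = 6 * 2 + 0
GCD(122, 176) = 2

No, not coprime (GCD = 2)


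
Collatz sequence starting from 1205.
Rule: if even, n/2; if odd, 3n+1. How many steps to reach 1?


1205 → 3616 → 1808 → 904 → 452 → 226 → 113 → 340 → 170 → 85 → 256 → 128 → 64 → 32 → 16 → 8 → 4 → 2 → 1
Total steps = 18

18 steps


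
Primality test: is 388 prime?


388 / 2 = 194 (exact division)
388 is NOT prime.

No, 388 is not prime


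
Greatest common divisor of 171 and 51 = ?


171 = 3 * 51 + 18
51 = 2 * 18 + 15
18 = 1 * 15 + 3
15 = 5 * 3 + 0
GCD = 3


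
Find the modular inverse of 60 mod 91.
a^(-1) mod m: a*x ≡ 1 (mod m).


Use the extended Euclidean algorithm on (91, 60); each row r = 91*s + 60*t:
r=91, s=1, t=0
r=60, s=0, t=1
q=1: r=31, s=1, t=-1   [91*(1) + 60*(-1) = 31]
q=1: r=29, s=-1, t=2   [91*(-1) + 60*(2) = 29]
q=1: r=2, s=2, t=-3   [91*(2) + 60*(-3) = 2]
q=14: r=1, s=-29, t=44   [91*(-29) + 60*(44) = 1]
q=2: r=0, s=60, t=-91   [91*(60) + 60*(-91) = 0]
GCD = 1 with t = 44, so 60*(44) ≡ 1 (mod 91)
Inverse = 44 mod 91 = 44
Check: 60 * 44 = 2640 ≡ 1 (mod 91)

60^(-1) ≡ 44 (mod 91)


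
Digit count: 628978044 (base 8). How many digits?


628978044 in base 8 = 4537270574
Number of digits = 10

10 digits (base 8)


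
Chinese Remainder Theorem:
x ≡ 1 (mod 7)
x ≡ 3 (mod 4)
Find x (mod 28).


M = 7*4 = 28
M1 = M/7 = 4, M2 = M/4 = 7
M1^(-1) mod 7 = 2, M2^(-1) mod 4 = 3
x = 1*4*2 + 3*7*3 = 71
71 mod 28 = 15
Check: 15 mod 7 = 1 ✓, 15 mod 4 = 3 ✓

x ≡ 15 (mod 28)


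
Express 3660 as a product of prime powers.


3660 / 2 = 1830
1830 / 2 = 915
915 / 3 = 305
305 / 5 = 61
61 / 61 = 1
3660 = 2^2 × 3 × 5 × 61


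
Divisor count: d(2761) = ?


2761 = 11^1 × 251^1
d(2761) = (1+1) × (1+1) = 4

4 divisors


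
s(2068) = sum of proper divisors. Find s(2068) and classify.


Proper divisors: 1, 2, 4, 11, 22, 44, 47, 94, 188, 517, 1034
Sum = 1 + 2 + 4 + 11 + 22 + 44 + 47 + 94 + 188 + 517 + 1034 = 1964
1964 < 2068 → deficient

s(2068) = 1964 (deficient)


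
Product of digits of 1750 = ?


1 × 7 × 5 × 0 = 0


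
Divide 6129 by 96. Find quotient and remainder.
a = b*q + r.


6129 = 96 * 63 + 81
Check: 6048 + 81 = 6129

q = 63, r = 81


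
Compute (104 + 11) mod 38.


104 + 11 = 115
115 mod 38 = 1


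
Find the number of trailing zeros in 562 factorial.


floor(562/5) = 112
floor(562/25) = 22
floor(562/125) = 4
Total = 138

138 trailing zeros


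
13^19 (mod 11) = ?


13^1 mod 11 = 2
13^2 mod 11 = 4
13^3 mod 11 = 8
13^4 mod 11 = 5
13^5 mod 11 = 10
13^6 mod 11 = 9
13^7 mod 11 = 7
13^8 mod 11 = 3
13^9 mod 11 = 6
13^10 mod 11 = 1
13^11 mod 11 = 2
13^12 mod 11 = 4
13^13 mod 11 = 8
13^14 mod 11 = 5
13^15 mod 11 = 10
13^16 mod 11 = 9
13^17 mod 11 = 7
13^18 mod 11 = 3
13^19 mod 11 = 6


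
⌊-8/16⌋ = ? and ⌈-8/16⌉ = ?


-8/16 = -0.5000
floor = -1
ceil = 0

floor = -1, ceil = 0


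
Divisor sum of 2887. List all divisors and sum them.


Divisors of 2887: 1, 2887
Sum = 1 + 2887 = 2888

σ(2887) = 2888


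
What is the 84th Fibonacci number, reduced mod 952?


F(k) mod 952 for k=1..84:
1, 1, 2, 3, 5, 8, 13, 21, 34, 55, 89, 144, 233, 377, 610, 35, 645, 680, 373, 101, 474, 575, 97, 672, 769, 489, 306, 795, 149, 944, 141, 133, 274, 407, 681, 136, 817, 1, 818, 819, 685, 552, 285, 837, 170, 55, 225, 280, 505, 785, 338, 171, 509, 680, 237, 917, 202, 167, 369, 536, 905, 489, 442, 931, 421, 400, 821, 269, 138, 407, 545, 0, 545, 545, 138, 683, 821, 552, 421, 21, 442, 463, 905, 416
F(84) mod 952 = 416


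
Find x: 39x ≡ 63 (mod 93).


GCD(39, 93) = 3 divides 63
Divide: 13x ≡ 21 (mod 31)
x ≡ 4 (mod 31)


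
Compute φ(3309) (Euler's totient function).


3309 = 3 × 1103
Prime factors: 3, 1103
φ(3309) = 3309 × (1-1/3) × (1-1/1103)
= 3309 × 2/3 × 1102/1103 = 2204

φ(3309) = 2204


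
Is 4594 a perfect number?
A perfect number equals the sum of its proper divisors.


Proper divisors of 4594: 1, 2, 2297
Sum = 1 + 2 + 2297 = 2300

No, 4594 is not perfect (2300 ≠ 4594)


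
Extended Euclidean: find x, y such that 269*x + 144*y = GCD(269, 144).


Tabular extended Euclidean (each row: r = 269*s + 144*t):
r=269, s=1, t=0
r=144, s=0, t=1
q=1: r=125, s=1, t=-1   [269*(1) + 144*(-1) = 125]
q=1: r=19, s=-1, t=2   [269*(-1) + 144*(2) = 19]
q=6: r=11, s=7, t=-13   [269*(7) + 144*(-13) = 11]
q=1: r=8, s=-8, t=15   [269*(-8) + 144*(15) = 8]
q=1: r=3, s=15, t=-28   [269*(15) + 144*(-28) = 3]
q=2: r=2, s=-38, t=71   [269*(-38) + 144*(71) = 2]
q=1: r=1, s=53, t=-99   [269*(53) + 144*(-99) = 1]
q=2: r=0, s=-144, t=269   [269*(-144) + 144*(269) = 0]
GCD = 1; from the row with r=1: x=53, y=-99
Check: 269*(53) + 144*(-99) = 14257 - 14256 = 1

GCD = 1, x = 53, y = -99


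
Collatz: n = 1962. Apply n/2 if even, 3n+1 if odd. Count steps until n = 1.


1962 → 981 → 2944 → 1472 → 736 → 368 → 184 → 92 → 46 → 23 → 70 → 35 → 106 → 53 → 160 → 80 → 40 → 20 → 10 → 5 → 16 → 8 → 4 → 2 → 1
Total steps = 24

24 steps


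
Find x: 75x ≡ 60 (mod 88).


GCD(75, 88) = 1, unique solution
a^(-1) mod 88 = 27
x = 27 * 60 mod 88 = 36

x ≡ 36 (mod 88)
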